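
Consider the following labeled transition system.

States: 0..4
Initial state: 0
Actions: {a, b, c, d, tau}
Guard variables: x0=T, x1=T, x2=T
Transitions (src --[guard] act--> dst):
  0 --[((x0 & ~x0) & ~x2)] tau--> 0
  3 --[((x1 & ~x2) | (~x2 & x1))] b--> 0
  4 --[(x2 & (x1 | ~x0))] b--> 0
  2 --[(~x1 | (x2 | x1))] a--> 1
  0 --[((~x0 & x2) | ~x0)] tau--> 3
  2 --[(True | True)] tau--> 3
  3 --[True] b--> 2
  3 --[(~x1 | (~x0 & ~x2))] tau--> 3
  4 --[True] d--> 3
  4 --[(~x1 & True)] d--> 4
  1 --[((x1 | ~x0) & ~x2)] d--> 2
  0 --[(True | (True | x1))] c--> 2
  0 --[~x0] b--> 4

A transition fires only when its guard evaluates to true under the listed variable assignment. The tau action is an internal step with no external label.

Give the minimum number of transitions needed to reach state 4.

Breadth-first toward 4:
  L0 = {0}
  L1 = {2}
  L2 = {1,3}
4 never appears.

Answer: UNREACHABLE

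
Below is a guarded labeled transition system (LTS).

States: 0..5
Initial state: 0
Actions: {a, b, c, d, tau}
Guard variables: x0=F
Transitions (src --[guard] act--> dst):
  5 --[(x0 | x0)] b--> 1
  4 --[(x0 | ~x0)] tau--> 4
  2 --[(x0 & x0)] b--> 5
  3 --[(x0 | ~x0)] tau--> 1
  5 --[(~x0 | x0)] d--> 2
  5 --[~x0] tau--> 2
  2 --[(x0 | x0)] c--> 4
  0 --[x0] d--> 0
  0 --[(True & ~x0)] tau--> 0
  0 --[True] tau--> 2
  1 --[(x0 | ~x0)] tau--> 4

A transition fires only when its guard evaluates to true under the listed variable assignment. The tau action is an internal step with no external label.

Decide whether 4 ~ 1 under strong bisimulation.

Compute ~ classes (split until stable):
  round 0: {{0,1,2,3,4,5}}
  round 1: {{0,1,3,4},{2},{5}}
  round 2: {{0},{1,3,4},{2},{5}}
stable after 3 split(s): 4 block(s)
[4]={1,3,4}  [1]={1,3,4}

Answer: BISIMILAR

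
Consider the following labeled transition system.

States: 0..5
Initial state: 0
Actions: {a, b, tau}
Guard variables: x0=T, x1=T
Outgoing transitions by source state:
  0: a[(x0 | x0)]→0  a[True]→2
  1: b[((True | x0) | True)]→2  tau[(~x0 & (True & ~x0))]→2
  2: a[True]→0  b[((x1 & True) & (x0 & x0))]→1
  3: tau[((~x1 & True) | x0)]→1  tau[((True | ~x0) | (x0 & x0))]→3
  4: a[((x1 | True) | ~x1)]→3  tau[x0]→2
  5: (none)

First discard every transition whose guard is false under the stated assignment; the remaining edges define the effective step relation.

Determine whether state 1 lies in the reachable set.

Guard filter leaves 9 enabled edge(s).
L0 = {0}
L1 = {2}  now seen {0,2}
L2 = {1}  now seen {0,1,2}
R = {0,1,2}
Path to 1: a·b

Answer: REACHABLE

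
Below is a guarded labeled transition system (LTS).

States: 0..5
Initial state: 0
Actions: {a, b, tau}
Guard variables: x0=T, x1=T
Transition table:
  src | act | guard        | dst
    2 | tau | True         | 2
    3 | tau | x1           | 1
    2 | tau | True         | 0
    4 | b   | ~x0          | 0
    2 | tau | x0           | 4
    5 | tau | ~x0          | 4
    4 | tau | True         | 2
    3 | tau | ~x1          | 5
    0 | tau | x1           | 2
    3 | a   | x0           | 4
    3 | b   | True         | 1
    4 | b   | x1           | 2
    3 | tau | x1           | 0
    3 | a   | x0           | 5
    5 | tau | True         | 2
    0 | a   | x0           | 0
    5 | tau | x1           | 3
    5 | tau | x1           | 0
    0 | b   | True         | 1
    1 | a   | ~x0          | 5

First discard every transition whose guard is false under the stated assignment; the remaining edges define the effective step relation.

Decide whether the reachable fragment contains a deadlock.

Answer: DEADLOCK at state 1

Trace:
Reach set: {0,1,2,4}
  0: a→0  b→1  tau→2  [deg 3]
  1: ∅  [no exit]
  2: tau→0  tau→2  tau→4  [deg 3]
  4: b→2  tau→2  [deg 2]
witness 1: b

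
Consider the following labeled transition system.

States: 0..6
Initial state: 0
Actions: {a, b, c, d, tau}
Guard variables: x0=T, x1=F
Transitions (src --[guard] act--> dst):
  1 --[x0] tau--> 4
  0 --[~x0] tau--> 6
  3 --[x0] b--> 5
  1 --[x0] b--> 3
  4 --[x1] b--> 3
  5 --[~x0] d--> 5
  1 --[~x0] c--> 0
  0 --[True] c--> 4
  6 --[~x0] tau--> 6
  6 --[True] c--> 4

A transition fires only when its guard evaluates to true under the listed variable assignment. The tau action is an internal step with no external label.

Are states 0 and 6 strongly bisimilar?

Answer: BISIMILAR

Trace:
Refine partition for ~:
  π0 = {{0,1,2,3,4,5,6}}
  π1 = {{0,6},{1},{2,4,5},{3}}
4 equivalence class(es) (converged in 2)
0∈{0,6}, 6∈{0,6}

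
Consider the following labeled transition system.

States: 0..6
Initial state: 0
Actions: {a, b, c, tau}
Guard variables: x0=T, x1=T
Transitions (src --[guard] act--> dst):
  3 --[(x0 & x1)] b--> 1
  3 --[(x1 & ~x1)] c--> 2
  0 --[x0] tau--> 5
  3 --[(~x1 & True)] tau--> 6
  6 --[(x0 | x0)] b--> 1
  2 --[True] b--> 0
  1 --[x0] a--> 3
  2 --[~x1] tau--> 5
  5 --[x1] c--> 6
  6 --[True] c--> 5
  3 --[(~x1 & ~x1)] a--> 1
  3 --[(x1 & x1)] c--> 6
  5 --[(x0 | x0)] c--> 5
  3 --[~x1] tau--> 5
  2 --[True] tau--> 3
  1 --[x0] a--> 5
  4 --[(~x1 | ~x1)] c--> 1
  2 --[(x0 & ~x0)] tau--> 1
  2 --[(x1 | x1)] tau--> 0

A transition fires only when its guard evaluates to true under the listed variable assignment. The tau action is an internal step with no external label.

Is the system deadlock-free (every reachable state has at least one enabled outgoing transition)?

Answer: DEADLOCK-FREE

Working:
R = {0,1,3,5,6}
  0: tau→5  [deg 1]
  1: a→3  a→5  [deg 2]
  3: b→1  c→6  [deg 2]
  5: c→5  c→6  [deg 2]
  6: b→1  c→5  [deg 2]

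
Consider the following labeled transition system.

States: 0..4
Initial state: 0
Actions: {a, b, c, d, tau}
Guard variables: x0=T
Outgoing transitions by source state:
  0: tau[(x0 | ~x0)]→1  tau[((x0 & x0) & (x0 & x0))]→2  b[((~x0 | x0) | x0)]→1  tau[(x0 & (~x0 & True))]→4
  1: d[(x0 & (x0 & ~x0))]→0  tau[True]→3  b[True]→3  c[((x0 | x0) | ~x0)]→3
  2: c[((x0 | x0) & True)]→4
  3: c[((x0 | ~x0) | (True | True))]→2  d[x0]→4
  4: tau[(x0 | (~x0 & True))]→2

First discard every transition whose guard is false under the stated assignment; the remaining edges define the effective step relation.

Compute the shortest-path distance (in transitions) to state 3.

Breadth-first toward 3:
  depth 0: {0}
  depth 1: {1,2}
  depth 2: {3,4}
first hit 3 at d=2 via b·b

Answer: 2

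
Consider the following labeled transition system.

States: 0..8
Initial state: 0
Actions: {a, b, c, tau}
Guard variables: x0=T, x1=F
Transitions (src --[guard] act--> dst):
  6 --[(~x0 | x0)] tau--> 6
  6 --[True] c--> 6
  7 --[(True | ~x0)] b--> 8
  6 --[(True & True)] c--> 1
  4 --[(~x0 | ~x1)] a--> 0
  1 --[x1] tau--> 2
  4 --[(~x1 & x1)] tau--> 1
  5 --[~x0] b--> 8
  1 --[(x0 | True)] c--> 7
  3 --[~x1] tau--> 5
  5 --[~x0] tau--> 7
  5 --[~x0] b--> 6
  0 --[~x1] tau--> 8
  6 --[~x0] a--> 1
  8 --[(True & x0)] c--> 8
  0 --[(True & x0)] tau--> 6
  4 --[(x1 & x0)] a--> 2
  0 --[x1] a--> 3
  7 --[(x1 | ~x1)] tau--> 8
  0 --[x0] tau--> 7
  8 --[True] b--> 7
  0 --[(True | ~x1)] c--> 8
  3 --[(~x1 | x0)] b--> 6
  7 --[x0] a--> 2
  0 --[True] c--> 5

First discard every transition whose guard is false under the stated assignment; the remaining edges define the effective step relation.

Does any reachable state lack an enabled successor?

Answer: DEADLOCK at state 2

Analysis:
R = {0,1,2,5,6,7,8}
  0: c→5  c→8  tau→6  tau→7  tau→8  [5 exit(s)]
  1: c→7  [1 exit(s)]
  2: ∅  [no exit]
  5: ∅  [no exit]
  6: c→1  c→6  tau→6  [3 exit(s)]
  7: a→2  b→8  tau→8  [3 exit(s)]
  8: b→7  c→8  [2 exit(s)]
witness 2: tau·a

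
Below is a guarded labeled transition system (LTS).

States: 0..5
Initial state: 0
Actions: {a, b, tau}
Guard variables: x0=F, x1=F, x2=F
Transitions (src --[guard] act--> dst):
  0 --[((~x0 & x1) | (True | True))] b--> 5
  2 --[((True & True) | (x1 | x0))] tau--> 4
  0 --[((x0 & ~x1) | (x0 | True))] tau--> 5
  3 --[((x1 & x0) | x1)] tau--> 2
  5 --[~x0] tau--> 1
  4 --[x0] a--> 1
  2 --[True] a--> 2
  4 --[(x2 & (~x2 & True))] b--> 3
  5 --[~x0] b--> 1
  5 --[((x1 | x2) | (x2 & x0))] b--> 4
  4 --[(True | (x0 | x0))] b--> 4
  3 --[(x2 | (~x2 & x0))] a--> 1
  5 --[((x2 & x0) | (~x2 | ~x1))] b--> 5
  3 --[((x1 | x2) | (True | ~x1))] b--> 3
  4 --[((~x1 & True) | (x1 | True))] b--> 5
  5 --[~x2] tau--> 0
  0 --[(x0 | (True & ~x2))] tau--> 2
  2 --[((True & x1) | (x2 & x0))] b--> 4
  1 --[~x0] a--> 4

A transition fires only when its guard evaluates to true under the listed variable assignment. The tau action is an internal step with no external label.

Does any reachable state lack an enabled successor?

Answer: DEADLOCK-FREE

Working:
R = {0,1,2,4,5}
  0: b→5  tau→2  tau→5  [3 out]
  1: a→4  [1 out]
  2: a→2  tau→4  [2 out]
  4: b→4  b→5  [2 out]
  5: b→1  b→5  tau→0  tau→1  [4 out]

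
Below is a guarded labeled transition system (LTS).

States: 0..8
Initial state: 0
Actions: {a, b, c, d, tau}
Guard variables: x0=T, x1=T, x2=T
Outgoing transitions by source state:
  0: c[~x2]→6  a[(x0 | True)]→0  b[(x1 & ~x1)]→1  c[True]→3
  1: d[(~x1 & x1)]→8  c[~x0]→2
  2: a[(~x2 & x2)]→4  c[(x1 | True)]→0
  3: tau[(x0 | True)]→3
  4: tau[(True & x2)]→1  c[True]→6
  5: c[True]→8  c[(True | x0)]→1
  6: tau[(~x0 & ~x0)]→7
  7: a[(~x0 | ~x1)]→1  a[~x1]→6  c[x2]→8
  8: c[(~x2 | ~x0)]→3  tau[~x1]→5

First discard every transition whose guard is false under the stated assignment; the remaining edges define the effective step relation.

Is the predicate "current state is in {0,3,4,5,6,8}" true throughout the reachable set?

Allowed set {0,3,4,5,6,8}
Reach set: {0,3}
  0: ok
  3: ok

Answer: INVARIANT HOLDS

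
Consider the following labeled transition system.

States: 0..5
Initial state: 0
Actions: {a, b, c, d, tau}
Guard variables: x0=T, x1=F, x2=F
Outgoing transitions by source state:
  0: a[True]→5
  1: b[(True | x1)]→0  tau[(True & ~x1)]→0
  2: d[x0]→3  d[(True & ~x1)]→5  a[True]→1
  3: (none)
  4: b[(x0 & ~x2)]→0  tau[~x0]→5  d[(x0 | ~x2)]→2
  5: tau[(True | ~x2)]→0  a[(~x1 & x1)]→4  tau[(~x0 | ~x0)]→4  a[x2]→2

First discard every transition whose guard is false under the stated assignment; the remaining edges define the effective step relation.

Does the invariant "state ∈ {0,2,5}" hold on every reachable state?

Answer: INVARIANT HOLDS

Analysis:
Allowed set {0,2,5}
Reachable = {0,5}
  0: ✓
  5: ✓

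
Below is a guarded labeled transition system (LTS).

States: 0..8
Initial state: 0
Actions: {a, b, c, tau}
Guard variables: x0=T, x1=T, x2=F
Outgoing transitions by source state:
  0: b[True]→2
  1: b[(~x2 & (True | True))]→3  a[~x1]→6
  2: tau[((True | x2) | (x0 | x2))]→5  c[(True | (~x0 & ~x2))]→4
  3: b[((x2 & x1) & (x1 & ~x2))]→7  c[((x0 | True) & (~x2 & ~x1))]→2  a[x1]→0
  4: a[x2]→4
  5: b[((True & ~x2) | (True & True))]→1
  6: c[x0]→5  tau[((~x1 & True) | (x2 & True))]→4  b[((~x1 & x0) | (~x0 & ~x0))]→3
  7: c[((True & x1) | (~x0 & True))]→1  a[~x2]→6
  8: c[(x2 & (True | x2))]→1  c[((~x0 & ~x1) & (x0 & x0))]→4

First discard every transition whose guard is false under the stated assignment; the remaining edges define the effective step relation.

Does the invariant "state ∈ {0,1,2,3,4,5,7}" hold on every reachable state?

Answer: INVARIANT HOLDS

Working:
Allowed set {0,1,2,3,4,5,7}
Reach set: {0,1,2,3,4,5}
  0: ✓
  1: ✓
  2: ✓
  3: ✓
  4: ✓
  5: ✓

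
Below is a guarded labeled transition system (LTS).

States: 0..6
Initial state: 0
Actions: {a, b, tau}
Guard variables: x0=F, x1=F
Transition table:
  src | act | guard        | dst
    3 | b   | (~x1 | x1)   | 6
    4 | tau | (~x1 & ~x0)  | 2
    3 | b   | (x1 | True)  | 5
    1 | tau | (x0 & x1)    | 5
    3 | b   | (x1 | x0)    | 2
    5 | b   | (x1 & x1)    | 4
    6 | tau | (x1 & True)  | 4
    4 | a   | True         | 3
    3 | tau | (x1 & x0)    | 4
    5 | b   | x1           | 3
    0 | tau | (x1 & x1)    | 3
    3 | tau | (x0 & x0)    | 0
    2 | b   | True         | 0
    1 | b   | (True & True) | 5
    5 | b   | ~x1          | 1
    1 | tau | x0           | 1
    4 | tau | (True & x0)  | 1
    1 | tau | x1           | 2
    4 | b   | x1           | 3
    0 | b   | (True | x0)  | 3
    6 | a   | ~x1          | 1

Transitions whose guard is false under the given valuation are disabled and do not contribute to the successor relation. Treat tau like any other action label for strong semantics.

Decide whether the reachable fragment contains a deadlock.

Reachable = {0,1,3,5,6}
  0: b→3  [deg 1]
  1: b→5  [deg 1]
  3: b→5  b→6  [deg 2]
  5: b→1  [deg 1]
  6: a→1  [deg 1]

Answer: DEADLOCK-FREE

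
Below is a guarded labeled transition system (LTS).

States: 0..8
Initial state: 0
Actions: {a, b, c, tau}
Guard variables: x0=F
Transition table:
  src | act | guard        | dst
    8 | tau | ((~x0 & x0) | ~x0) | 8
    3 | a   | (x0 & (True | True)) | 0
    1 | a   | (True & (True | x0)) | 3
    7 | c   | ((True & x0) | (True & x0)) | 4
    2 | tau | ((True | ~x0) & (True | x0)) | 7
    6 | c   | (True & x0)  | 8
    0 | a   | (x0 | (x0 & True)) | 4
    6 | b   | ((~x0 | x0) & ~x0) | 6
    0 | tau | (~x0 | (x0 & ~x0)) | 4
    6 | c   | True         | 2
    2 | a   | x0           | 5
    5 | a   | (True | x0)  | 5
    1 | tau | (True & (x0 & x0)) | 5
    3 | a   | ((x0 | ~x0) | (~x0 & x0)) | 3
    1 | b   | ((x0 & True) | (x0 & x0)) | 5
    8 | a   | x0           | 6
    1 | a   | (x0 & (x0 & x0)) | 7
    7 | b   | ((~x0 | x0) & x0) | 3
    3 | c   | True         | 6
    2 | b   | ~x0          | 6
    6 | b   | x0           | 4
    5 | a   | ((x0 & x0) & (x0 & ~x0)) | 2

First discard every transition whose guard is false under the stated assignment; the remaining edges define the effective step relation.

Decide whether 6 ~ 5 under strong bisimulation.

Answer: NOT BISIMILAR

Analysis:
Bisimulation quotient by refinement:
  round 0: {{0,1,2,3,4,5,6,7,8}}
  round 1: {{0,8},{1,5},{2},{3},{4,7},{6}}
  round 2: {{0},{1},{2},{3},{4,7},{5},{6},{8}}
8 equivalence class(es) (converged in 3)
[6]={6}  [5]={5}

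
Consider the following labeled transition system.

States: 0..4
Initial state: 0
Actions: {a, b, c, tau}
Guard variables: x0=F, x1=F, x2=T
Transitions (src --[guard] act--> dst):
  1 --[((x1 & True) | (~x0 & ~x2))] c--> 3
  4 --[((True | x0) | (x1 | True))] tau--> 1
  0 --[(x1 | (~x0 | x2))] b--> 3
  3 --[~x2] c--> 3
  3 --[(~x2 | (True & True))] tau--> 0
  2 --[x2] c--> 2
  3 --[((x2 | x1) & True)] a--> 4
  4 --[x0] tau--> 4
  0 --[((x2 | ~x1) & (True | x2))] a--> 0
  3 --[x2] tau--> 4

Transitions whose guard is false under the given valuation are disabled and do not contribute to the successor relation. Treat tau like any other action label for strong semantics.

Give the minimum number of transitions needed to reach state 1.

Breadth-first toward 1:
  depth 0: {0}
  depth 1: {3}
  depth 2: {4}
  depth 3: {1}
depth(1)=3, e.g. b·a·tau

Answer: 3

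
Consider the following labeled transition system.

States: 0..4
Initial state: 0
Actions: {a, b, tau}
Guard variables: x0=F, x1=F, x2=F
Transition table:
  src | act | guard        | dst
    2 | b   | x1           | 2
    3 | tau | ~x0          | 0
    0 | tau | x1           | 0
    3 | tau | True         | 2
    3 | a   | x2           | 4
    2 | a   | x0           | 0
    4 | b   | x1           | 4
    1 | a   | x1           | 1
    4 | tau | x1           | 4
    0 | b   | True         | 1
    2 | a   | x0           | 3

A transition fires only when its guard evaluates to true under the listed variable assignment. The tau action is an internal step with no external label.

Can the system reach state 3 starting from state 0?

Answer: UNREACHABLE

Trace:
3 transition(s) survive guard evaluation.
depth 0: {0}
depth 1: {1}  total {0,1}
R = {0,1}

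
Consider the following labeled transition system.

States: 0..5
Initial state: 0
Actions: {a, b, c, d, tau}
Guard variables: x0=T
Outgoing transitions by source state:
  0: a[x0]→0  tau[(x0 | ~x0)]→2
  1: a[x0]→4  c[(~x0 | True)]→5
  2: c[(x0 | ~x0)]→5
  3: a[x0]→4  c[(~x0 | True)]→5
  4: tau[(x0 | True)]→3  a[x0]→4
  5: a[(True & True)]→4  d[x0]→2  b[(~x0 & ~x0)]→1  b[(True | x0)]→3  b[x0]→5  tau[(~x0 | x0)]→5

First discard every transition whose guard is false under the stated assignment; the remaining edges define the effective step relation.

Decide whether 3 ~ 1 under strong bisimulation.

Bisimulation quotient by refinement:
  round 0: {{0,1,2,3,4,5}}
  round 1: {{0,4},{1,3},{2},{5}}
  round 2: {{0},{1,3},{2},{4},{5}}
stable after 3 split(s): 5 block(s)
class of 3: {1,3}; class of 1: {1,3}

Answer: BISIMILAR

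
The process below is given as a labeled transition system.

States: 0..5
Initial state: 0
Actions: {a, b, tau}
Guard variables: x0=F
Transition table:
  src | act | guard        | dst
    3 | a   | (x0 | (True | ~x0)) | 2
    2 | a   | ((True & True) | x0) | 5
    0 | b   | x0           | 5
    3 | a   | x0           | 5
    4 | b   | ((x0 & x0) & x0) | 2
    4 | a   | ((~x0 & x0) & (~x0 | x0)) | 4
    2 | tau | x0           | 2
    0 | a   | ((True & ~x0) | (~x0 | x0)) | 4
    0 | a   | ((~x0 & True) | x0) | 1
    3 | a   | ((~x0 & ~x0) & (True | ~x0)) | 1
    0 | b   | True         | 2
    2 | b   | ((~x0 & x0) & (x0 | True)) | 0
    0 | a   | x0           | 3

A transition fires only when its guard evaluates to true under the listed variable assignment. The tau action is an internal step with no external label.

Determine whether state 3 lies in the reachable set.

After dropping false guards: 6 live edges.
depth 0: {0}
depth 1: {1,2,4}  cumulative {0,1,2,4}
depth 2: {5}  cumulative {0,1,2,4,5}
R = {0,1,2,4,5}

Answer: UNREACHABLE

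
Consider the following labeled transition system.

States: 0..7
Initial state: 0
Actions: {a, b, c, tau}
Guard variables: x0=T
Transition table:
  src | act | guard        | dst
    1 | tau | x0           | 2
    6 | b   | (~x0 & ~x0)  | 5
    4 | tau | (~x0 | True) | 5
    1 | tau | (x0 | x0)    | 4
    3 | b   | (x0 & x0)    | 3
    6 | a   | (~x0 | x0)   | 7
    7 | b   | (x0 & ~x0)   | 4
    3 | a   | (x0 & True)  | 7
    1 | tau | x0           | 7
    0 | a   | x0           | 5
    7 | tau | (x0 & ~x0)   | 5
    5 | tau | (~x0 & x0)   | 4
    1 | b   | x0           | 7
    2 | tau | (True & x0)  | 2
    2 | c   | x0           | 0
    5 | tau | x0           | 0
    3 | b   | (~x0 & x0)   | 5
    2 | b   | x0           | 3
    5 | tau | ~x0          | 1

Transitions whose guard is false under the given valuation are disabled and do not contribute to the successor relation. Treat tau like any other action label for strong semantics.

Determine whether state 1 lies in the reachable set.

Answer: UNREACHABLE

Working:
13 transition(s) survive guard evaluation.
depth 0: {0}
depth 1: {5}  cumulative {0,5}
Reachable = {0,5}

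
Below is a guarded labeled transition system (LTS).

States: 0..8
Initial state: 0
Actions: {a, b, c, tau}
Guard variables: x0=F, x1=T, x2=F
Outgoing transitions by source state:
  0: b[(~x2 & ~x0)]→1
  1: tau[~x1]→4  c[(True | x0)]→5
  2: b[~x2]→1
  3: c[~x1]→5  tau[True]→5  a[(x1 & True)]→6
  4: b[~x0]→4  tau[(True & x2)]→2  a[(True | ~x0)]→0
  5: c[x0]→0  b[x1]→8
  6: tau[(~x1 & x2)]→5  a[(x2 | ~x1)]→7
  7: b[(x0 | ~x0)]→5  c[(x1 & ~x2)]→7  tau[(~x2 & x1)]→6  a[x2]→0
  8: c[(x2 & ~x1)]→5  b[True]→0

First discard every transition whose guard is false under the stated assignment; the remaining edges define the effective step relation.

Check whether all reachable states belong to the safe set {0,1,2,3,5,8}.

Answer: INVARIANT HOLDS

Working:
Safe = {0,1,2,3,5,8}
R = {0,1,5,8}
  0: safe
  1: safe
  5: safe
  8: safe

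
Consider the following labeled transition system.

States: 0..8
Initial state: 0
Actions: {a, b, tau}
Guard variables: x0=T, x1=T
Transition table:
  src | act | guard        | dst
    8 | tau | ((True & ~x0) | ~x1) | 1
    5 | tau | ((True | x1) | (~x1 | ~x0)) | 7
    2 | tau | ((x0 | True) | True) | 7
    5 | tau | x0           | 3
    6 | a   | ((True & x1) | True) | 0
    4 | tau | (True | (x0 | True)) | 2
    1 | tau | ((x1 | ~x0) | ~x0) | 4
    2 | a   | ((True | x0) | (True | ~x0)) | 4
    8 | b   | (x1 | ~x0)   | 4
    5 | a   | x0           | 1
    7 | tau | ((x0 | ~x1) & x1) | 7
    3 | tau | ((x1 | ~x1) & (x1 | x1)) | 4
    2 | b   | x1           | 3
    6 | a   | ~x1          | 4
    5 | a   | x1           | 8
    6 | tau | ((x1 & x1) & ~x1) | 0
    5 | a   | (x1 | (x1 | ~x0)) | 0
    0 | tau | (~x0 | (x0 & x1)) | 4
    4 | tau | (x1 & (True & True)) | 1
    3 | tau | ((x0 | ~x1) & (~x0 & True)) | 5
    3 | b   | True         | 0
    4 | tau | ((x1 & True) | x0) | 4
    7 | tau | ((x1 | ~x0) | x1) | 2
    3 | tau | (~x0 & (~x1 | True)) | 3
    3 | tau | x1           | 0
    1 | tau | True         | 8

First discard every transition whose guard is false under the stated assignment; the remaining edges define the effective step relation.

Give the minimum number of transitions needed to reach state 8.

Layered search for 8:
  depth 0: {0}
  depth 1: {4}
  depth 2: {1,2}
  depth 3: {3,7,8}
first hit 8 at d=3 via tau·tau·tau

Answer: 3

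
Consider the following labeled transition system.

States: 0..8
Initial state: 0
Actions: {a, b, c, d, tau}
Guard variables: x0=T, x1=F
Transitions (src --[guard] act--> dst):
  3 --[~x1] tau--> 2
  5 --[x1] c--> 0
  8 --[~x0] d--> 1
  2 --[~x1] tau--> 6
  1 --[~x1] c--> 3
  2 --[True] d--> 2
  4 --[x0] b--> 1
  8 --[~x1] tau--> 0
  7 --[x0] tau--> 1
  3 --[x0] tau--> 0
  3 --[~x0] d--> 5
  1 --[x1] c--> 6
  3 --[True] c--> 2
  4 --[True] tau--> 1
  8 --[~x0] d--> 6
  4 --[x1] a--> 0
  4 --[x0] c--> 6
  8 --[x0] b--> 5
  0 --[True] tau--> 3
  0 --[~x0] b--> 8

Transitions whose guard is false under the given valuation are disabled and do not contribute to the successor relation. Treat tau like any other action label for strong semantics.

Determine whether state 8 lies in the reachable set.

Guard filter leaves 13 enabled edge(s).
L0 = {0}
L1 = {3}  cumulative {0,3}
L2 = {2}  cumulative {0,2,3}
L3 = {6}  cumulative {0,2,3,6}
Reach set: {0,2,3,6}

Answer: UNREACHABLE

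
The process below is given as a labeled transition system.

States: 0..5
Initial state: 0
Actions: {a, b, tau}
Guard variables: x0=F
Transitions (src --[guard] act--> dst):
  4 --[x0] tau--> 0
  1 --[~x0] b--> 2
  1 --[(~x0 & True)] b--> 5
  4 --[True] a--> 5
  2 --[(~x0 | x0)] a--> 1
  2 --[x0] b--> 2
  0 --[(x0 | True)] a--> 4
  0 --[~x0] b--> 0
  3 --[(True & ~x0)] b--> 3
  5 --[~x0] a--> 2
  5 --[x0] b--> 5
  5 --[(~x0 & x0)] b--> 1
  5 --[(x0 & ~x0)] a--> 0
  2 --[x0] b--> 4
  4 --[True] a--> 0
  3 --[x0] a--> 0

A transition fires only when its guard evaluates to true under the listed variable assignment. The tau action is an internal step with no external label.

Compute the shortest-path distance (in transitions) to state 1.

BFS to 1:
  L0 = {0}
  L1 = {4}
  L2 = {5}
  L3 = {2}
  L4 = {1}
first hit 1 at d=4 via a·a·a·a

Answer: 4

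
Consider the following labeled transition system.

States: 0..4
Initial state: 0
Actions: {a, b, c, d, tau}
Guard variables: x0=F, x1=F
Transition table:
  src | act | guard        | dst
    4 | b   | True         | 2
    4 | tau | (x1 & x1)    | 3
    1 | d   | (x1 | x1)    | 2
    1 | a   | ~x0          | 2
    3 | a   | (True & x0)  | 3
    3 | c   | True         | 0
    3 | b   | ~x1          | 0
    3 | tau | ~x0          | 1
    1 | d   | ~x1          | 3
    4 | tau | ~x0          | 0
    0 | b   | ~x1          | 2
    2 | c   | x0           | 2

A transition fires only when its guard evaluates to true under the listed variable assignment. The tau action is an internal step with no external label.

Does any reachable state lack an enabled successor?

Answer: DEADLOCK at state 2

Trace:
R = {0,2}
  0: b→2  [deg 1]
  2: ∅  [deadlock]
witness 2: b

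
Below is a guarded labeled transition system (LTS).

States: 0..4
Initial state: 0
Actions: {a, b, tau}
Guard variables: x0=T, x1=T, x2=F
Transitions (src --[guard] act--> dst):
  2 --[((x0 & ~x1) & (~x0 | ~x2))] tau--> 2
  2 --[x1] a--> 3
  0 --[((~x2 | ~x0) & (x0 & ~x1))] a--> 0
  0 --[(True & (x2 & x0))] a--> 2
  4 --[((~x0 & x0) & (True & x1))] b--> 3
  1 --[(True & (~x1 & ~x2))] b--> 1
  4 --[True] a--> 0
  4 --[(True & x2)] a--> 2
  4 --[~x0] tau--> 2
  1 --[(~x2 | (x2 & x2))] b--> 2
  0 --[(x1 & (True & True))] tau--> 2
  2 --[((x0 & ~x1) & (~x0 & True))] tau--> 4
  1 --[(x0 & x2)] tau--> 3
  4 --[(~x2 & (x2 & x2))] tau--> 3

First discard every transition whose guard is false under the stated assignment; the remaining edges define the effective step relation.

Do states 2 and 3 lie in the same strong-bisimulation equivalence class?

Answer: NOT BISIMILAR

Analysis:
Compute ~ classes (split until stable):
  P[0] = {{0,1,2,3,4}}
  P[1] = {{0},{1},{2,4},{3}}
  P[2] = {{0},{1},{2},{3},{4}}
5 equivalence class(es) (converged in 3)
class of 2: {2}; class of 3: {3}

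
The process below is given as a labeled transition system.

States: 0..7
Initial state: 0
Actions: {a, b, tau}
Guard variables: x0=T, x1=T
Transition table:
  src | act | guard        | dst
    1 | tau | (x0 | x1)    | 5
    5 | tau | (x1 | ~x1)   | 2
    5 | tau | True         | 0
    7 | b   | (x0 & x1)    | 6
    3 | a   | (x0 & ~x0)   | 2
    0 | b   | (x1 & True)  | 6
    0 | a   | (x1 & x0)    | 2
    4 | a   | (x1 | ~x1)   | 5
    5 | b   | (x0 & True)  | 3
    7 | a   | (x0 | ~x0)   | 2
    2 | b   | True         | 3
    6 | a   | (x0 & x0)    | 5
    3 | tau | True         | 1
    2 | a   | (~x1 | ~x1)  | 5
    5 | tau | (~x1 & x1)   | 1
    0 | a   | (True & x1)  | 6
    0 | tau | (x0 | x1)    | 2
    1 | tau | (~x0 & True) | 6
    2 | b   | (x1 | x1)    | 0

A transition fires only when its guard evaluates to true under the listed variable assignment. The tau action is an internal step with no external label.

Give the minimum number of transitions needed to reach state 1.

Answer: 3

Working:
Layered search for 1:
  L0 = {0}
  L1 = {2,6}
  L2 = {3,5}
  L3 = {1}
1 enters at depth 3; path a·b·tau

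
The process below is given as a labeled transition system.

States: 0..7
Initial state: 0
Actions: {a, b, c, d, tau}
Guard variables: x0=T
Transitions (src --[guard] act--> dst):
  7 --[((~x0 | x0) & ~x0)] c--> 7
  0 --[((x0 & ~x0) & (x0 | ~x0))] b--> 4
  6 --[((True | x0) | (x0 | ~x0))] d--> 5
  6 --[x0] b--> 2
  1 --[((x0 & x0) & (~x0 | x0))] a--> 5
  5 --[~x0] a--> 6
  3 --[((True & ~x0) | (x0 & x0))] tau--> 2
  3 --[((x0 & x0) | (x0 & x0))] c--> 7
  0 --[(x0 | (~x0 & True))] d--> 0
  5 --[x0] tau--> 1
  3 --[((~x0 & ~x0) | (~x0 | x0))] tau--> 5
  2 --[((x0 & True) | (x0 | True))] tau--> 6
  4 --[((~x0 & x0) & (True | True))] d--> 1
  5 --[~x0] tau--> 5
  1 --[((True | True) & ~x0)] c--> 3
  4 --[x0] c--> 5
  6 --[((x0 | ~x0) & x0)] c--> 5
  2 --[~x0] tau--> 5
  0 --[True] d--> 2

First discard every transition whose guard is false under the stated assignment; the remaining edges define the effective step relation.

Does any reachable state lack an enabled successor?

Reach set: {0,1,2,5,6}
  0: d→0  d→2  [deg 2]
  1: a→5  [deg 1]
  2: tau→6  [deg 1]
  5: tau→1  [deg 1]
  6: b→2  c→5  d→5  [deg 3]

Answer: DEADLOCK-FREE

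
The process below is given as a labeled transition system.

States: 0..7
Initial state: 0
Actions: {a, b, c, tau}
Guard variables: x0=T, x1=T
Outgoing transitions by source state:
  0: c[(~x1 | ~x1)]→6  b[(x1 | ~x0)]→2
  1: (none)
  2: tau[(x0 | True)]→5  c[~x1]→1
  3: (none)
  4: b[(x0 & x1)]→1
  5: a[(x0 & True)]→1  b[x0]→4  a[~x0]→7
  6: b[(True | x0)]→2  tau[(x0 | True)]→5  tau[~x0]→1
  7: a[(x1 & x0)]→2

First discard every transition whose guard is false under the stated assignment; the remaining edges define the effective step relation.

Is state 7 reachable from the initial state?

Answer: UNREACHABLE

Working:
Guard filter leaves 8 enabled edge(s).
L0 = {0}
L1 = {2}  total {0,2}
L2 = {5}  total {0,2,5}
L3 = {1,4}  total {0,1,2,4,5}
Reachable = {0,1,2,4,5}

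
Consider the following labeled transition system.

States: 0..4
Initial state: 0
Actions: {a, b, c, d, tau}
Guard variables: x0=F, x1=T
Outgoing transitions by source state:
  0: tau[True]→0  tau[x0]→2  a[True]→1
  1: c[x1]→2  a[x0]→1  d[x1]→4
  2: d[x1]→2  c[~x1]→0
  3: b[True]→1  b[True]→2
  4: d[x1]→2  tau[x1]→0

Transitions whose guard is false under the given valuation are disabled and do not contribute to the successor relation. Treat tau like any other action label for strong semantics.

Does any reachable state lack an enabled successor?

R = {0,1,2,4}
  0: a→1  tau→0  [deg 2]
  1: c→2  d→4  [deg 2]
  2: d→2  [deg 1]
  4: d→2  tau→0  [deg 2]

Answer: DEADLOCK-FREE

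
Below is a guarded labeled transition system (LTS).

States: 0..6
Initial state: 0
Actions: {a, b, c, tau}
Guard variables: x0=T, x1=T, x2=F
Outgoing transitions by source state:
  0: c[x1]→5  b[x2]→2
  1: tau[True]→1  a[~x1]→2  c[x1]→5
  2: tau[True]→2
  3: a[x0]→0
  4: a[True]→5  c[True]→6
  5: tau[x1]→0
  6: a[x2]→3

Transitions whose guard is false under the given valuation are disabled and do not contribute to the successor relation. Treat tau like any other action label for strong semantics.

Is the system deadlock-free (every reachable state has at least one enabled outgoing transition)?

R = {0,5}
  0: c→5  [deg 1]
  5: tau→0  [deg 1]

Answer: DEADLOCK-FREE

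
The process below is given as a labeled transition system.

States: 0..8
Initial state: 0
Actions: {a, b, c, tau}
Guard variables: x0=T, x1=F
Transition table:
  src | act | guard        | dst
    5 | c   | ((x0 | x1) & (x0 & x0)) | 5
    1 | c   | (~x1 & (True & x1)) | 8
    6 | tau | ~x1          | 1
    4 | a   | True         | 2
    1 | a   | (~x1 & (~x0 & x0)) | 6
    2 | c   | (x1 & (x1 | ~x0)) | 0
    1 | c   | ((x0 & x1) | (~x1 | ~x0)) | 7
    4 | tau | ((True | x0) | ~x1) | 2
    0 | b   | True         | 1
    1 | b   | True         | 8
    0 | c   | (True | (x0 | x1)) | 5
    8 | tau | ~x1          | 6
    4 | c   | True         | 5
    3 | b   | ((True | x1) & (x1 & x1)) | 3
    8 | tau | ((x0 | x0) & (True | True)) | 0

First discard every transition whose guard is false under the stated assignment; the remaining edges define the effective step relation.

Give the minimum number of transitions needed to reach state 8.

Answer: 2

Trace:
Layered search for 8:
  Layer 0: {0}
  Layer 1: {1,5}
  Layer 2: {7,8}
8 enters at depth 2; path b·b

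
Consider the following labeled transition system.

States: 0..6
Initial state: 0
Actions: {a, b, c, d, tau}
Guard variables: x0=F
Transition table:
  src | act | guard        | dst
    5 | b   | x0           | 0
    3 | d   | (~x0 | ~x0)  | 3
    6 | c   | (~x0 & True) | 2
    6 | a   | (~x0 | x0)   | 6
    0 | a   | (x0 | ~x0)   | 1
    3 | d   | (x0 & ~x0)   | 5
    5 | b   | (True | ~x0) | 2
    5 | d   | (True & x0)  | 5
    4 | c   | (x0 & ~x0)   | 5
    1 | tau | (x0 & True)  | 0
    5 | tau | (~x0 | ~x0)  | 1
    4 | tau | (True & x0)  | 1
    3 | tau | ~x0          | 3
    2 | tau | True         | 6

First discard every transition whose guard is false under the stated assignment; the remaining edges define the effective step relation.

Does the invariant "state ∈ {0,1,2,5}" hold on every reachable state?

Answer: INVARIANT HOLDS

Working:
Inv-set: {0,1,2,5}
Reach set: {0,1}
  0: ✓
  1: ✓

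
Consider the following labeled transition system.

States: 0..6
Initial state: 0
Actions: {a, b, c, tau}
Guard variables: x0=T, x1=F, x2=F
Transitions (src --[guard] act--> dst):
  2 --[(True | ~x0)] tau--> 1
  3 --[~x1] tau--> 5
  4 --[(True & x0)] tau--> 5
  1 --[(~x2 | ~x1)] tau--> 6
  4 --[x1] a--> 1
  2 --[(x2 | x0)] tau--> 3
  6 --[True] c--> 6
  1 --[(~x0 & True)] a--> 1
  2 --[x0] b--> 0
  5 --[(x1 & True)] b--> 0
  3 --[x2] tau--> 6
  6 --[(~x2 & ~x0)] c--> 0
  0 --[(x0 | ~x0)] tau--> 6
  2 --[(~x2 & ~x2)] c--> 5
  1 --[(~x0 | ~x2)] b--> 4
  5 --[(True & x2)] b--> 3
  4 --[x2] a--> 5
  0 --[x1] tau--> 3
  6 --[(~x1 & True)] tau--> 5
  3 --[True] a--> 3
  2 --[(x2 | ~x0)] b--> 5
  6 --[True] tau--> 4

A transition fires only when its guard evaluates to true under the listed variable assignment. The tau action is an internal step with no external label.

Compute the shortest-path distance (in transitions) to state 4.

Answer: 2

Analysis:
BFS to 4:
  L0 = {0}
  L1 = {6}
  L2 = {4,5}
4 enters at depth 2; path tau·tau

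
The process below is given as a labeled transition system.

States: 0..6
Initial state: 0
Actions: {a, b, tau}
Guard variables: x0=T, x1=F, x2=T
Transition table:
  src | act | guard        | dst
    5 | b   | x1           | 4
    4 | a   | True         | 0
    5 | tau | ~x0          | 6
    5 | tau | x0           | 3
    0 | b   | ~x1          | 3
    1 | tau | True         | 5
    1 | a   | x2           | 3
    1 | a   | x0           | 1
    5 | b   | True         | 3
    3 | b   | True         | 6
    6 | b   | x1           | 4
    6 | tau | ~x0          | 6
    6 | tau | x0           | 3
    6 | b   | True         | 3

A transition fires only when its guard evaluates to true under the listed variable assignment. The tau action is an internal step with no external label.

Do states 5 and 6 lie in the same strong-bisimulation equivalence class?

Answer: BISIMILAR

Trace:
Bisimulation quotient by refinement:
  round 0: {{0,1,2,3,4,5,6}}
  round 1: {{0,3},{1},{2},{4},{5,6}}
  round 2: {{0},{1},{2},{3},{4},{5,6}}
6 equivalence class(es) (converged in 3)
class of 5: {5,6}; class of 6: {5,6}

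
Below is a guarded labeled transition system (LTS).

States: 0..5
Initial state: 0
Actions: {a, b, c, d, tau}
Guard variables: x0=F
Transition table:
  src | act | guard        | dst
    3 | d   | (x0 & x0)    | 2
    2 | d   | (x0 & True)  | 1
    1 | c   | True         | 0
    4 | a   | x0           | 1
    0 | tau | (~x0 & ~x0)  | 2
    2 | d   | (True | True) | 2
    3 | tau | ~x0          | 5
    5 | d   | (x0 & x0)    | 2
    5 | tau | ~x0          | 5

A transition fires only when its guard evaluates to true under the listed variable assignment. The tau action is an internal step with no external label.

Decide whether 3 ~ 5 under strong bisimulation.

Refine partition for ~:
  P[0] = {{0,1,2,3,4,5}}
  P[1] = {{0,3,5},{1},{2},{4}}
  P[2] = {{0},{1},{2},{3,5},{4}}
5 equivalence class(es) (converged in 3)
[3]={3,5}  [5]={3,5}

Answer: BISIMILAR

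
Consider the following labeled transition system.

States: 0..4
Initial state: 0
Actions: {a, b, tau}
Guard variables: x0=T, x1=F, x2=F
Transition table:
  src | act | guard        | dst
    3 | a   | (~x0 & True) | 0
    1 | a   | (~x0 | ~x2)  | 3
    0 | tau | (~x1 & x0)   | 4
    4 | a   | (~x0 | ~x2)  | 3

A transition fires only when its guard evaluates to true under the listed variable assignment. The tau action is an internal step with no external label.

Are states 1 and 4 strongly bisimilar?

Answer: BISIMILAR

Analysis:
Bisimulation quotient by refinement:
  round 0: {{0,1,2,3,4}}
  round 1: {{0},{1,4},{2,3}}
stable after 2 split(s): 3 block(s)
1∈{1,4}, 4∈{1,4}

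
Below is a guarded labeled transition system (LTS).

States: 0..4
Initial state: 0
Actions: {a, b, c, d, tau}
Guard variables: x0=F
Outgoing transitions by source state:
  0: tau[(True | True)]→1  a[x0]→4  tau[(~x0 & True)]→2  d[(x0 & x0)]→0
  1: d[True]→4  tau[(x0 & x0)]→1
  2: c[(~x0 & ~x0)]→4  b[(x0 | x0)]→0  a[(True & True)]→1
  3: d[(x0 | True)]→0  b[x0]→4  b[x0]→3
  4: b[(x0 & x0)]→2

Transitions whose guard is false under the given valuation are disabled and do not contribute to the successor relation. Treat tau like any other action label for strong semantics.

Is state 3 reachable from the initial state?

Answer: UNREACHABLE

Working:
6 transition(s) survive guard evaluation.
Layer 0: {0}
Layer 1: {1,2}  now seen {0,1,2}
Layer 2: {4}  now seen {0,1,2,4}
Reachable = {0,1,2,4}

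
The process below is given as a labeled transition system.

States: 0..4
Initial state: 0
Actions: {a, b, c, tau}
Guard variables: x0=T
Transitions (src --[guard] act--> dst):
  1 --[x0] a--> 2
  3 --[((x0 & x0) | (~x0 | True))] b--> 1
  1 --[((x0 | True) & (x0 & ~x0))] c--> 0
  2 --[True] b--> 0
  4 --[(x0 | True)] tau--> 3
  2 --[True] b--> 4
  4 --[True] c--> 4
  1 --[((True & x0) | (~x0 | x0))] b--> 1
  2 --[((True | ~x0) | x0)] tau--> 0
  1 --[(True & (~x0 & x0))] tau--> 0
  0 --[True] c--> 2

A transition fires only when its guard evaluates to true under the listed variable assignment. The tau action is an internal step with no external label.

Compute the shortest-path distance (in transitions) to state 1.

BFS to 1:
  depth 0: {0}
  depth 1: {2}
  depth 2: {4}
  depth 3: {3}
  depth 4: {1}
1 enters at depth 4; path c·b·tau·b

Answer: 4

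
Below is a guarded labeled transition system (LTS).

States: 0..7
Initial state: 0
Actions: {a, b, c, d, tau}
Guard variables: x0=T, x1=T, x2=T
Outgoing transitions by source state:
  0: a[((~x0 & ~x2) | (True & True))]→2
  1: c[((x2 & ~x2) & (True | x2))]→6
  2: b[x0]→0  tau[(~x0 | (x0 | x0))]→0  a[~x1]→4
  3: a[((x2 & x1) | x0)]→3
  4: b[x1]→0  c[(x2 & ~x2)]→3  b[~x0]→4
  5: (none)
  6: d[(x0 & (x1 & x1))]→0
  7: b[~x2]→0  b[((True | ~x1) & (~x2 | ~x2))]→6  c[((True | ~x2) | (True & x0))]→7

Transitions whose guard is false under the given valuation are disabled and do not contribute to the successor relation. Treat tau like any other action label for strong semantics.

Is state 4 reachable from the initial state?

After dropping false guards: 7 live edges.
depth 0: {0}
depth 1: {2}  now seen {0,2}
Reachable = {0,2}

Answer: UNREACHABLE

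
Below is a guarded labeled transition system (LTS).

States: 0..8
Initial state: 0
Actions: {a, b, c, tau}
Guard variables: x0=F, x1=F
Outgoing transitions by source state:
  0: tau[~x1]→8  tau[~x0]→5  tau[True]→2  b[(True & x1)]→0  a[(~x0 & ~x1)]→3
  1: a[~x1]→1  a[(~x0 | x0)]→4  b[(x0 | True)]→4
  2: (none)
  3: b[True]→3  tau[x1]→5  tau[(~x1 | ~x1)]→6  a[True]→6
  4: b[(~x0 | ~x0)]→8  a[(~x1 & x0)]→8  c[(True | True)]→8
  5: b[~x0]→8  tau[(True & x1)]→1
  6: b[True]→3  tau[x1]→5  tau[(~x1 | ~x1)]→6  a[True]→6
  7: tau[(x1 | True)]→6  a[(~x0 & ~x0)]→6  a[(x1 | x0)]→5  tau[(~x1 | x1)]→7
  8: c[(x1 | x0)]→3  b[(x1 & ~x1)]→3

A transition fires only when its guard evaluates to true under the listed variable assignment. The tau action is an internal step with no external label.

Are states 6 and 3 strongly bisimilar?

Answer: BISIMILAR

Trace:
Compute ~ classes (split until stable):
  round 0: {{0,1,2,3,4,5,6,7,8}}
  round 1: {{0,7},{1},{2,8},{3,6},{4},{5}}
  round 2: {{0},{1},{2,8},{3,6},{4},{5},{7}}
stable after 3 split(s): 7 block(s)
6∈{3,6}, 3∈{3,6}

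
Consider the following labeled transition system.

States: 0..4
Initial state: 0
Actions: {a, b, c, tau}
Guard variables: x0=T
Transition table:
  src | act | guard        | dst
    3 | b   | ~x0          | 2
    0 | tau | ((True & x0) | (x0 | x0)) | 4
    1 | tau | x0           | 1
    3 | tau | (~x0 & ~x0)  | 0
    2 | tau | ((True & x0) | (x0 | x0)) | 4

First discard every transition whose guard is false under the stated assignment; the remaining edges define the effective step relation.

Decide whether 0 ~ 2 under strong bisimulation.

Compute ~ classes (split until stable):
  π0 = {{0,1,2,3,4}}
  π1 = {{0,1,2},{3,4}}
  π2 = {{0,2},{1},{3,4}}
stable after 3 split(s): 3 block(s)
0∈{0,2}, 2∈{0,2}

Answer: BISIMILAR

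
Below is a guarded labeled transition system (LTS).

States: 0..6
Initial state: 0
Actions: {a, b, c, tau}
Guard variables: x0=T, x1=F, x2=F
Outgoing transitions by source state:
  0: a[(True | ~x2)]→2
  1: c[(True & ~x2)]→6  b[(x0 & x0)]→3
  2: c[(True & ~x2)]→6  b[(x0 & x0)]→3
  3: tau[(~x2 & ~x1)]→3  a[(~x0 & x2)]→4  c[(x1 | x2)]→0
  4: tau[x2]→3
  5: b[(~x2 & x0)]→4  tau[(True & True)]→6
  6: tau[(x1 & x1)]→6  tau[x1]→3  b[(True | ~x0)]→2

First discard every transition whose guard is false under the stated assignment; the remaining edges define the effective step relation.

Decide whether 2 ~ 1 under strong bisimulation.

Bisimulation quotient by refinement:
  π0 = {{0,1,2,3,4,5,6}}
  π1 = {{0},{1,2},{3},{4},{5},{6}}
6 equivalence class(es) (converged in 2)
[2]={1,2}  [1]={1,2}

Answer: BISIMILAR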